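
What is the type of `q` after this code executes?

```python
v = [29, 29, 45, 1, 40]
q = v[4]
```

Indexing a list of ints returns int (v[4] = 40)

int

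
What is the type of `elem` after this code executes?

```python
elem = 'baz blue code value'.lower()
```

str.lower() returns str

str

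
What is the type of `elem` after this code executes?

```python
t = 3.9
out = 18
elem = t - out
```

float - int returns float (3.9 - 18 = -14.1)

float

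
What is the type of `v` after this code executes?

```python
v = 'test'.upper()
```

str.upper() returns str

str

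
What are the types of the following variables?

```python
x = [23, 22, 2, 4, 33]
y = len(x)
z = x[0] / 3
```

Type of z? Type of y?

int / int returns float; len() returns int

float, int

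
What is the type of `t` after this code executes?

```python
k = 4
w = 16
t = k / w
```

int / int always returns float in Python 3 (4 / 16 = 0.25)

float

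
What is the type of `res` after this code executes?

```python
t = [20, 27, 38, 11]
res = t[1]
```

Indexing a list of ints returns int (t[1] = 27)

int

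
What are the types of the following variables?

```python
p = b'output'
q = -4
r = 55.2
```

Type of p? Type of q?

p is bytes; q is int

bytes, int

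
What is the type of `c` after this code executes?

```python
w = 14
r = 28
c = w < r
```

Comparison operators return bool

bool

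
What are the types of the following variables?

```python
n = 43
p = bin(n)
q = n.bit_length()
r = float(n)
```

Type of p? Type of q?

bin() returns str; int.bit_length() returns int

str, int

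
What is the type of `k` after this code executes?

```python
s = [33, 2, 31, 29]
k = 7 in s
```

'in' operator returns bool

bool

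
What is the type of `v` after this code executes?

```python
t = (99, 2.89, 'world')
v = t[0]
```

Index 0 of tuple is 99 which is int

int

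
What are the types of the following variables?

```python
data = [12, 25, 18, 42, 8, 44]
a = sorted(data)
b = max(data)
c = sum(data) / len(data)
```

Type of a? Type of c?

sorted() returns list; int / int returns float

list, float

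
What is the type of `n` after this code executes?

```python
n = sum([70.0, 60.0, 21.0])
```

sum() of floats returns float

float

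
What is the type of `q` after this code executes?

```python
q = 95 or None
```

'or' returns first truthy value (95, int)

int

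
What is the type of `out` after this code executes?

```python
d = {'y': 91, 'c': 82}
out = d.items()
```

dict.items() returns a dict_items view

dict_items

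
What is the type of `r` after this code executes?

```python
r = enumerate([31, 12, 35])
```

enumerate() returns an enumerate iterator object

enumerate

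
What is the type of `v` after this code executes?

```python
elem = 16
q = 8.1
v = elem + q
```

int + float returns float (16 + 8.1 = 24.1)

float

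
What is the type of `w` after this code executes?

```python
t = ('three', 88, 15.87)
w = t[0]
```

Index 0 of tuple is 'three' which is str

str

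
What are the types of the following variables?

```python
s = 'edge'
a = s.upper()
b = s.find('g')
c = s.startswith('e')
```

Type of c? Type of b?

str.startswith() returns bool; str.find() returns int

bool, int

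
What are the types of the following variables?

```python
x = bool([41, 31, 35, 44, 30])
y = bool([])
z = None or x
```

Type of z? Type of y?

None or <bool> returns the bool; bool() returns bool

bool, bool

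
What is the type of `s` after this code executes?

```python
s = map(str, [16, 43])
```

map() returns a map iterator object

map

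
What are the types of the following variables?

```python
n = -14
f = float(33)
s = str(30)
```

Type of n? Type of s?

n is int; s is str

int, str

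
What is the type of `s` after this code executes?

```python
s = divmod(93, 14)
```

divmod() returns a tuple (quotient, remainder)

tuple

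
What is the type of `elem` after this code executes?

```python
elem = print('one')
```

print() returns None

NoneType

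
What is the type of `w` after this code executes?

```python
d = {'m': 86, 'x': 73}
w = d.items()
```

dict.items() returns a dict_items view

dict_items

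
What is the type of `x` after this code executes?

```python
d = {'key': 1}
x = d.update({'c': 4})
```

dict.update() returns None

NoneType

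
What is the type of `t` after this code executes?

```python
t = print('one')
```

print() returns None

NoneType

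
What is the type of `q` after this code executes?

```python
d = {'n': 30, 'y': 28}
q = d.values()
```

.values() returns a dict_values view object

dict_values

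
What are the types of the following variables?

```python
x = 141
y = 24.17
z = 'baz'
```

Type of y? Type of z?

y is float; z is str

float, str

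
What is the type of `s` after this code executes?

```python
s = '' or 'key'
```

'or' returns first truthy value ('key', which is str)

str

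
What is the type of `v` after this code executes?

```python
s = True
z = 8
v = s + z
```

bool + int returns int (True is 1, so 1 + 8 = 9)

int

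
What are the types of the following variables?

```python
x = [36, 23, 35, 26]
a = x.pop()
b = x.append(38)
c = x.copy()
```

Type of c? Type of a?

list.copy() returns list; list.pop() returns the element (int)

list, int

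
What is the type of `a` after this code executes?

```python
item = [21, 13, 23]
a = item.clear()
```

list.clear() returns None

NoneType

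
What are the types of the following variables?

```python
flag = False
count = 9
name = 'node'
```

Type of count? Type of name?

count is int; name is str

int, str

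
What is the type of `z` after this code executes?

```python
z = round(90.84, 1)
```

round() with ndigits arg returns float

float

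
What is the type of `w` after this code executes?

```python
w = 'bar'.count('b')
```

str.count() returns int

int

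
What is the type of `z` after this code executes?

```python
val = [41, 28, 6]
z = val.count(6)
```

list.count() returns int

int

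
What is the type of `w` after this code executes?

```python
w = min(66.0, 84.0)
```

min() of floats returns float

float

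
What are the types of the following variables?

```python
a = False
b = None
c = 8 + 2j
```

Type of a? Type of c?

a is bool; c is complex

bool, complex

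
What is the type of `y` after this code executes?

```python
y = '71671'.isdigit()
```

str.isdigit() returns bool

bool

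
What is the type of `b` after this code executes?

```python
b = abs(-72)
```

abs() of int returns int

int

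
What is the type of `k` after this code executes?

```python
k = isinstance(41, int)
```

isinstance() returns bool

bool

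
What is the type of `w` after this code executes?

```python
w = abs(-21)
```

abs() of int returns int

int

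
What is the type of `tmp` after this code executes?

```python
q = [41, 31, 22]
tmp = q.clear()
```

list.clear() returns None

NoneType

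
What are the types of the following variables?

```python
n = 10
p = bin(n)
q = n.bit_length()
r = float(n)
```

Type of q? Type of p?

int.bit_length() returns int; bin() returns str

int, str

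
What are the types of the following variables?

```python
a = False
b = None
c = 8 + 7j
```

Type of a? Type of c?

a is bool; c is complex

bool, complex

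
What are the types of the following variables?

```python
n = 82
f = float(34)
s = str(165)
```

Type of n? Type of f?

n is int; f is float

int, float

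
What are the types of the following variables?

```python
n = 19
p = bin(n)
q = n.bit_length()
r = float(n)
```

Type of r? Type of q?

float() returns float; int.bit_length() returns int

float, int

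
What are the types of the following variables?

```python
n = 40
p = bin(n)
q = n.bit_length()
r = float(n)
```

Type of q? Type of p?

int.bit_length() returns int; bin() returns str

int, str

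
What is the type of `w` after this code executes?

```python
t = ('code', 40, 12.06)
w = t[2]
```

Index 2 of tuple is 12.06 which is float

float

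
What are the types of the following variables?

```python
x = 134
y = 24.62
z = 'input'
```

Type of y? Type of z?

y is float; z is str

float, str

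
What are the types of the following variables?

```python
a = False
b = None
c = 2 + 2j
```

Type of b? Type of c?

b is NoneType; c is complex

NoneType, complex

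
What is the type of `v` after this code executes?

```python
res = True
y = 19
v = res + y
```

bool + int returns int (True is 1, so 1 + 19 = 20)

int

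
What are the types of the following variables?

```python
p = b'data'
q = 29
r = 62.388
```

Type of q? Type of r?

q is int; r is float

int, float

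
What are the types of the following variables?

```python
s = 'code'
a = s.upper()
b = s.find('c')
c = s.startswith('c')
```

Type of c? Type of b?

str.startswith() returns bool; str.find() returns int

bool, int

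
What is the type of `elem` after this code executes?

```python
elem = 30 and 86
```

'and' returns the last value when all truthy (86, which is int)

int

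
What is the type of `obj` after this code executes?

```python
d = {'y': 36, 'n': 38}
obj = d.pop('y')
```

dict.pop() returns the value (int)

int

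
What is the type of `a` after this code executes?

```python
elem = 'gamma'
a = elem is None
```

'is' comparison returns bool

bool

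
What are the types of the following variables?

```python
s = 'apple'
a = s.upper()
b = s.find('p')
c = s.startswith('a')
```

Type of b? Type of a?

str.find() returns int; str.upper() returns str

int, str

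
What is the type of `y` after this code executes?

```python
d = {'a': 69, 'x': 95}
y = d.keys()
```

.keys() returns a dict_keys view object

dict_keys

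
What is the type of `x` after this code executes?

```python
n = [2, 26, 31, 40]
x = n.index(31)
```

list.index() returns int

int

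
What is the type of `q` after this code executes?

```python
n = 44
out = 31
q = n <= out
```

Comparison operators return bool

bool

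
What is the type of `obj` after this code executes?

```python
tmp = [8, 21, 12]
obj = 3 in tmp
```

'in' operator returns bool

bool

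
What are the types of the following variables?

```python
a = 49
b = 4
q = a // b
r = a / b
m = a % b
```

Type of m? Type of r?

int % int returns int; int / int returns float

int, float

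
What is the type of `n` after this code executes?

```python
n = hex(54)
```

hex() returns str representation

str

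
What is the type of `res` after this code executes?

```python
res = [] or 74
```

'or' returns first truthy value (74, which is int)

int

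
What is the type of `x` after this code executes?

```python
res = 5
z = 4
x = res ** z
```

int ** positive int returns int (5 ** 4 = 625)

int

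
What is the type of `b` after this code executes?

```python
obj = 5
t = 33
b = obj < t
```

Comparison operators return bool

bool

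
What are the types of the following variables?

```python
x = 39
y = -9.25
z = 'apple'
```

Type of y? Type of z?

y is float; z is str

float, str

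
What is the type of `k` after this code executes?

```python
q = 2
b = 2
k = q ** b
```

int ** positive int returns int (2 ** 2 = 4)

int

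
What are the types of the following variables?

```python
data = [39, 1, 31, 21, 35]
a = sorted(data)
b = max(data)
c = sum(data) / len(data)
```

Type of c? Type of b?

int / int returns float; max of ints returns int

float, int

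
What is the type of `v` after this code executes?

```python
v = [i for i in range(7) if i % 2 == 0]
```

A list comprehension [...] produces a list

list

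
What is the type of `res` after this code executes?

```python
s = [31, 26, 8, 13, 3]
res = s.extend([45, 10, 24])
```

list.extend() returns None

NoneType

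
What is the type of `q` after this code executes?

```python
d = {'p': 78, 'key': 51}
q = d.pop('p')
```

dict.pop() returns the value (int)

int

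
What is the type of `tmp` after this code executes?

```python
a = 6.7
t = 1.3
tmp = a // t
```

float // float returns float (floor division preserves float type)

float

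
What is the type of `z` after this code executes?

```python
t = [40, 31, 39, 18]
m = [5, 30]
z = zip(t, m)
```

zip() returns a zip iterator object

zip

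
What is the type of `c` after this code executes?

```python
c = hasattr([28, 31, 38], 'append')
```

hasattr() returns bool

bool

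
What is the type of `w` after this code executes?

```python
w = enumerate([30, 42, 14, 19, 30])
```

enumerate() returns an enumerate iterator object

enumerate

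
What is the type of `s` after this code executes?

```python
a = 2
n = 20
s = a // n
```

int // int returns int (2 // 20 = 0)

int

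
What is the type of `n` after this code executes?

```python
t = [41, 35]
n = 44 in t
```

'in' operator returns bool

bool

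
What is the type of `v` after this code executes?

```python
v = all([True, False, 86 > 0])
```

all() returns bool

bool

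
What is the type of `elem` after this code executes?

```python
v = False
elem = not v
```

'not' always returns bool

bool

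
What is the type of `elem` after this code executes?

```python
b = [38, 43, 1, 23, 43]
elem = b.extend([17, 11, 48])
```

list.extend() returns None

NoneType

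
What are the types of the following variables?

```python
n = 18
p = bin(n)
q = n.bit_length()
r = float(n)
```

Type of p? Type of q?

bin() returns str; int.bit_length() returns int

str, int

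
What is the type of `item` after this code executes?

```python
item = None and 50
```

'and' returns first falsy value (None)

NoneType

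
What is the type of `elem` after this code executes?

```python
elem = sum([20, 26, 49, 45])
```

sum() of ints returns int

int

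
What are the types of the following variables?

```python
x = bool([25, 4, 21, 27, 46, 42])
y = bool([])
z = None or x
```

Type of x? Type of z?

bool() returns bool; None or <bool> returns the bool

bool, bool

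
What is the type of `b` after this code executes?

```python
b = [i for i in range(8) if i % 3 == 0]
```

A list comprehension [...] produces a list

list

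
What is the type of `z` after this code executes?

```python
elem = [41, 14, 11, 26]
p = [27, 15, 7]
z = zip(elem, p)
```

zip() returns a zip iterator object

zip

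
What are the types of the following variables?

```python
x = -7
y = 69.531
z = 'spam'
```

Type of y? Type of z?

y is float; z is str

float, str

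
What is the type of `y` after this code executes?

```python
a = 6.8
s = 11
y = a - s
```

float - int returns float (6.8 - 11 = -4.2)

float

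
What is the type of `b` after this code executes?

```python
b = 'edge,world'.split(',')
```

str.split() returns list

list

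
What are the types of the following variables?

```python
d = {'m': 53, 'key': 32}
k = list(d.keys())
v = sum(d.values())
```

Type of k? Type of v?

list(...) returns list; sum of int values returns int

list, int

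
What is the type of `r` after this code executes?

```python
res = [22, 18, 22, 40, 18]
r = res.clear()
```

list.clear() returns None

NoneType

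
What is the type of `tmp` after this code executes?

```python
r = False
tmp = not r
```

'not' always returns bool

bool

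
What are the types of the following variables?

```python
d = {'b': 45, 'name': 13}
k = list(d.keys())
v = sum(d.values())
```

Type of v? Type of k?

sum of int values returns int; list(...) returns list

int, list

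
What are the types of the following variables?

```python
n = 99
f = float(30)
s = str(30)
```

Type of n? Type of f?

n is int; f is float

int, float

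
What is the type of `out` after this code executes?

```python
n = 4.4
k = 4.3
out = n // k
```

float // float returns float (floor division preserves float type)

float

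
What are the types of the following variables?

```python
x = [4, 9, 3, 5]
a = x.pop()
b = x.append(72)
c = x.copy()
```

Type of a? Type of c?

list.pop() returns the element (int); list.copy() returns list

int, list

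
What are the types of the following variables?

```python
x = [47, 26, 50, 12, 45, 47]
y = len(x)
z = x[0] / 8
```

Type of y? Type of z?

len() returns int; int / int returns float

int, float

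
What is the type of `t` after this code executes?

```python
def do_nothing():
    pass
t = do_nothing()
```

A function with no return statement returns None

NoneType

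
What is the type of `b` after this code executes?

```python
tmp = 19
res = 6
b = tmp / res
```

int / int always returns float in Python 3 (19 / 6 = 3.16667)

float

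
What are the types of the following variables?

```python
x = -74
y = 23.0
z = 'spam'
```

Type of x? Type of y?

x is int; y is float

int, float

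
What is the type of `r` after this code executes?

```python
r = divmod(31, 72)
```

divmod() returns a tuple (quotient, remainder)

tuple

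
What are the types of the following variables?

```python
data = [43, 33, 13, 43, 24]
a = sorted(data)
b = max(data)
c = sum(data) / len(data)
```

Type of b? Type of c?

max of ints returns int; int / int returns float

int, float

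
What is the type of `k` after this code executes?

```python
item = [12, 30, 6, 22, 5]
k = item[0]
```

Indexing a list of ints returns int (item[0] = 12)

int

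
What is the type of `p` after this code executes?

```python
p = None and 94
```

'and' returns first falsy value (None)

NoneType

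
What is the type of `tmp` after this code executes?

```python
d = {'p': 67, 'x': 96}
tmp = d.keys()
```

.keys() returns a dict_keys view object

dict_keys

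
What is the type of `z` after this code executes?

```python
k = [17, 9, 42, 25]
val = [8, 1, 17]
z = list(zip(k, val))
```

list(zip(...)) returns a list of tuples

list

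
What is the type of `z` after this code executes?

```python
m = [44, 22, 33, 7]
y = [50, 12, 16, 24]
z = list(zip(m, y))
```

list(zip(...)) returns a list of tuples

list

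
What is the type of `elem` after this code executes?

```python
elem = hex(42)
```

hex() returns str representation

str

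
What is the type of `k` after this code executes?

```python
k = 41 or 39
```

'or' returns the first truthy value (41, which is int)

int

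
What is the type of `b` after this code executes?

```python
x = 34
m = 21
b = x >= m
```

Comparison operators return bool

bool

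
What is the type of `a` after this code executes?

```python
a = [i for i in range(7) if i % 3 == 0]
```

A list comprehension [...] produces a list

list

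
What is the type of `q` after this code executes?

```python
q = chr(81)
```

chr() returns str (single character)

str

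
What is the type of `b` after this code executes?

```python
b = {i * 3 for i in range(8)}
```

A set comprehension {expr for x in iterable} produces a set

set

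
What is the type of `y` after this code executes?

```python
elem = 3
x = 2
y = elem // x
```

int // int returns int (3 // 2 = 1)

int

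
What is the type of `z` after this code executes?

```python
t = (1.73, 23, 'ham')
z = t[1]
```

Index 1 of tuple is 23 which is int

int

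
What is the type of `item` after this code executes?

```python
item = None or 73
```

'or' with None returns the other value (73, int)

int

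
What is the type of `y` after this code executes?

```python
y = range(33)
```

range() returns a range object

range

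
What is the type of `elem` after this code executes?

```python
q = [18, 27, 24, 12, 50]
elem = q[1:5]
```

Slicing a list always returns a list

list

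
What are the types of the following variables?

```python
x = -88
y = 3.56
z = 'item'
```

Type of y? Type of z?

y is float; z is str

float, str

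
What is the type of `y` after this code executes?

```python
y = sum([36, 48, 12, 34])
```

sum() of ints returns int

int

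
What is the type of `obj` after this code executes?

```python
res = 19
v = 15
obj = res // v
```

int // int returns int (19 // 15 = 1)

int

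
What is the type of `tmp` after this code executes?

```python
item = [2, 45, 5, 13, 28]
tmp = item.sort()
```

list.sort() returns None (sorts in place)

NoneType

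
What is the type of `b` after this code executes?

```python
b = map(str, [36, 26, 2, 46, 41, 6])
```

map() returns a map iterator object

map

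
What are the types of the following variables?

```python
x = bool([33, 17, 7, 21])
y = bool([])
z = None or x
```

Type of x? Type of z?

bool() returns bool; None or <bool> returns the bool

bool, bool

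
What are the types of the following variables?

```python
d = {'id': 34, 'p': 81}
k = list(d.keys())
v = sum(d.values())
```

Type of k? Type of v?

list(...) returns list; sum of int values returns int

list, int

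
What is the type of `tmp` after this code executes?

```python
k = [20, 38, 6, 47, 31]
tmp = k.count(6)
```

list.count() returns int

int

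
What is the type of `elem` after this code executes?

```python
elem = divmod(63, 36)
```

divmod() returns a tuple (quotient, remainder)

tuple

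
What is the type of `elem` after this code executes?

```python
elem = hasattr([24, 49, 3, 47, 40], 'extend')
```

hasattr() returns bool

bool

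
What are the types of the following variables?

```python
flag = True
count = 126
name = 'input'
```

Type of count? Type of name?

count is int; name is str

int, str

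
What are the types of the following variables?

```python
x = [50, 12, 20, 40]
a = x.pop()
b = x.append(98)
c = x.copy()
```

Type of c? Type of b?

list.copy() returns list; list.append() returns None

list, NoneType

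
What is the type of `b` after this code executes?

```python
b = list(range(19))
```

list(range(...)) returns list

list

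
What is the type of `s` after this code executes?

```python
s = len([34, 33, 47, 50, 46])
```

len() always returns int

int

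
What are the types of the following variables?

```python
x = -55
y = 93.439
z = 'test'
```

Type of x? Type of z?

x is int; z is str

int, str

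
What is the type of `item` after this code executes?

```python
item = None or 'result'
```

'or' with None returns the other value ('result', str)

str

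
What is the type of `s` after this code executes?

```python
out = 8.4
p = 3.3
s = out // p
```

float // float returns float (floor division preserves float type)

float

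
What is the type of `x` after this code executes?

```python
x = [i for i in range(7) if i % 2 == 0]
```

A list comprehension [...] produces a list

list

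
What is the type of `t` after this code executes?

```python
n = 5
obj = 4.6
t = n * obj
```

int * float returns float (5 * 4.6 = 23.0)

float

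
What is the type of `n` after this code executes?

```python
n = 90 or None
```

'or' returns first truthy value (90, int)

int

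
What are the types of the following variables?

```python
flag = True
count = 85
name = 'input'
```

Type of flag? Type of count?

flag is bool; count is int

bool, int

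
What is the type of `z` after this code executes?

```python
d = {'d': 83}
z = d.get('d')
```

dict.get() returns the value (int) when key is found

int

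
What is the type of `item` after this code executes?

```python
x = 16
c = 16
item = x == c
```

Equality comparison returns bool

bool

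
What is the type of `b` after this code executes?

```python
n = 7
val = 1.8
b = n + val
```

int + float returns float (7 + 1.8 = 8.8)

float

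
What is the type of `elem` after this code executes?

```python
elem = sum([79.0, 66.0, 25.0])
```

sum() of floats returns float

float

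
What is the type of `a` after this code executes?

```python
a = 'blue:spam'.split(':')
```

str.split() returns list

list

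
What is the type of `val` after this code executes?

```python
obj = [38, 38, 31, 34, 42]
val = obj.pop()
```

list.pop() returns the popped element (int here)

int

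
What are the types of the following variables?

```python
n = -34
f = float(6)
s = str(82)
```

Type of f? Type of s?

f is float; s is str

float, str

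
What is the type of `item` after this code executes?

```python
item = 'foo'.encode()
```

str.encode() returns bytes

bytes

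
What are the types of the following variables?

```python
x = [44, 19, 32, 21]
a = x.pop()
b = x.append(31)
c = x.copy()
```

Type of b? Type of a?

list.append() returns None; list.pop() returns the element (int)

NoneType, int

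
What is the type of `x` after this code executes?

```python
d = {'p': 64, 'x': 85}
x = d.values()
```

.values() returns a dict_values view object

dict_values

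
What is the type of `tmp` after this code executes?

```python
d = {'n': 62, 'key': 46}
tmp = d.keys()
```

.keys() returns a dict_keys view object

dict_keys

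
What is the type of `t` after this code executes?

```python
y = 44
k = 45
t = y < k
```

Comparison operators return bool

bool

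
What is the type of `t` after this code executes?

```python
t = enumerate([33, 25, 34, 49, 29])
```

enumerate() returns an enumerate iterator object

enumerate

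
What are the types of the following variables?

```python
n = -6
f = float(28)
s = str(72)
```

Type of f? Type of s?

f is float; s is str

float, str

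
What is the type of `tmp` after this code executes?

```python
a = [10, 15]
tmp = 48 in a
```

'in' operator returns bool

bool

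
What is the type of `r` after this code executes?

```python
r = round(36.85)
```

round() with no ndigits arg returns int

int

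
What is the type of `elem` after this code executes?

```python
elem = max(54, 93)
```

max() of ints returns int

int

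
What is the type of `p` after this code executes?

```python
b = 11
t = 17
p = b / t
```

int / int always returns float in Python 3 (11 / 17 = 0.647059)

float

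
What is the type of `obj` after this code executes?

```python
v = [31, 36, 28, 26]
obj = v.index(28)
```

list.index() returns int

int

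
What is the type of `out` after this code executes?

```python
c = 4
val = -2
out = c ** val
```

int ** negative int returns float

float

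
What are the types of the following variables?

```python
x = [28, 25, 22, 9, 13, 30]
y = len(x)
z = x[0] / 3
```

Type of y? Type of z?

len() returns int; int / int returns float

int, float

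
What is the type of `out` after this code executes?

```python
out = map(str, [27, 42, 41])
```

map() returns a map iterator object

map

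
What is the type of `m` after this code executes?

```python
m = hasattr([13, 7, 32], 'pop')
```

hasattr() returns bool

bool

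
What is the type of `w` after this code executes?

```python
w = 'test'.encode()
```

str.encode() returns bytes

bytes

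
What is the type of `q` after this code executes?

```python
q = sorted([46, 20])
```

sorted() always returns list

list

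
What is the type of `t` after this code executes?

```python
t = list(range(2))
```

list(range(...)) returns list

list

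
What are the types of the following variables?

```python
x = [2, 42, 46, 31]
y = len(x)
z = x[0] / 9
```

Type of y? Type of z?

len() returns int; int / int returns float

int, float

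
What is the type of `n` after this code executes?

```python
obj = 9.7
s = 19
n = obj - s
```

float - int returns float (9.7 - 19 = -9.3)

float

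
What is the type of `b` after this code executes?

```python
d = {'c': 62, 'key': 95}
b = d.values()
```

.values() returns a dict_values view object

dict_values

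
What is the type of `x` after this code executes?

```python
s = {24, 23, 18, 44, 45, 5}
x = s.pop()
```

Popping from a set of ints returns int

int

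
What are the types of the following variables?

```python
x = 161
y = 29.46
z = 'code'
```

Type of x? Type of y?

x is int; y is float

int, float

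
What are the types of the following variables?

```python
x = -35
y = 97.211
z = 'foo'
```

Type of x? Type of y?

x is int; y is float

int, float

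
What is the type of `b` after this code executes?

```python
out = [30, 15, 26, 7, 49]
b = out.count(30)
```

list.count() returns int

int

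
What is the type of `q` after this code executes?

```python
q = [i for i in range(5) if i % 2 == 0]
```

A list comprehension [...] produces a list

list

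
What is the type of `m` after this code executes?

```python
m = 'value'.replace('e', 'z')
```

str.replace() returns str

str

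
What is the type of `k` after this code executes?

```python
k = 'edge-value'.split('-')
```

str.split() returns list

list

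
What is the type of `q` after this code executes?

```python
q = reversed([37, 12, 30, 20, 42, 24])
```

reversed() on a list returns a list_reverseiterator

list_reverseiterator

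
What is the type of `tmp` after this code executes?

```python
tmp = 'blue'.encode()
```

str.encode() returns bytes

bytes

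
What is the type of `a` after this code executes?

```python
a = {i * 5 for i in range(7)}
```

A set comprehension {expr for x in iterable} produces a set

set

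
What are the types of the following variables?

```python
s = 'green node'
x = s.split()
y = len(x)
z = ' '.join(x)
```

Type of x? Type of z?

str.split() returns list; str.join() returns str

list, str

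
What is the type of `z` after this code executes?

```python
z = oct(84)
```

oct() returns str representation

str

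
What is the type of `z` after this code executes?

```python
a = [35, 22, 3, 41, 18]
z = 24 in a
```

'in' operator returns bool

bool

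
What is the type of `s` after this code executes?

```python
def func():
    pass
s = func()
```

A function with no return statement returns None

NoneType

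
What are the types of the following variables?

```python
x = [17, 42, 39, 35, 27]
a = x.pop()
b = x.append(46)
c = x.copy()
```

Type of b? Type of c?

list.append() returns None; list.copy() returns list

NoneType, list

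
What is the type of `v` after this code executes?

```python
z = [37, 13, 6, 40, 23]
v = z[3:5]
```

Slicing a list always returns a list

list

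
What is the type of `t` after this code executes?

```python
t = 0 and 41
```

'and' returns the first falsy value (0, which is int)

int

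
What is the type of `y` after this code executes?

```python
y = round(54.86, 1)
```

round() with ndigits arg returns float

float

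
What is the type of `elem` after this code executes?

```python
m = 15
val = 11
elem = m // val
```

int // int returns int (15 // 11 = 1)

int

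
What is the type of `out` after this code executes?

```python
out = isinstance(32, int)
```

isinstance() returns bool

bool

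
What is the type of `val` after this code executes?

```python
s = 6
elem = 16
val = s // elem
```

int // int returns int (6 // 16 = 0)

int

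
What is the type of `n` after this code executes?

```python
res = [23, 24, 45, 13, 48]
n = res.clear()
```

list.clear() returns None

NoneType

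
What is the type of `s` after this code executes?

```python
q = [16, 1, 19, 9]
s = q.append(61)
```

list.append() returns None (mutates in place)

NoneType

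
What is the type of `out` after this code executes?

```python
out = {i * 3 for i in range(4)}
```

A set comprehension {expr for x in iterable} produces a set

set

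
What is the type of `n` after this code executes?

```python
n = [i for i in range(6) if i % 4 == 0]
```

A list comprehension [...] produces a list

list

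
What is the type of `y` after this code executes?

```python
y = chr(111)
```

chr() returns str (single character)

str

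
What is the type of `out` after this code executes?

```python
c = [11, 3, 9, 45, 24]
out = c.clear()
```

list.clear() returns None

NoneType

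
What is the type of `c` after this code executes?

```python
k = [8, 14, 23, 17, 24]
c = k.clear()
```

list.clear() returns None

NoneType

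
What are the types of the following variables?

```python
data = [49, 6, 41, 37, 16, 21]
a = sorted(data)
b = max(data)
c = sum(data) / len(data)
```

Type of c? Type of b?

int / int returns float; max of ints returns int

float, int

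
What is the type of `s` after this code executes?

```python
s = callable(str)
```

callable() returns bool

bool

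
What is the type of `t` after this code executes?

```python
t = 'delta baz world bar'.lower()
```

str.lower() returns str

str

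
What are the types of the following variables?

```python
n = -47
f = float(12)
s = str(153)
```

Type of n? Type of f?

n is int; f is float

int, float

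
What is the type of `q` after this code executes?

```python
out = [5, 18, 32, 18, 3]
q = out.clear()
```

list.clear() returns None

NoneType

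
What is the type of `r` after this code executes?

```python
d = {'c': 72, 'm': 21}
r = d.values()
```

.values() returns a dict_values view object

dict_values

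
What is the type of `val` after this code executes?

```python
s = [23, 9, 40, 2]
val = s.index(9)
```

list.index() returns int

int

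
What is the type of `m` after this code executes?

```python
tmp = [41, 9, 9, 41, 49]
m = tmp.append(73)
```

list.append() returns None (mutates in place)

NoneType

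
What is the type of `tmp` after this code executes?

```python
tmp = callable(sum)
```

callable() returns bool

bool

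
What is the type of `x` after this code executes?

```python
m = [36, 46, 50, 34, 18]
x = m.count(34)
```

list.count() returns int

int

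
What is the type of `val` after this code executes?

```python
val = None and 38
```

'and' returns first falsy value (None)

NoneType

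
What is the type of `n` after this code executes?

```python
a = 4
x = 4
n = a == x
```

Equality comparison returns bool

bool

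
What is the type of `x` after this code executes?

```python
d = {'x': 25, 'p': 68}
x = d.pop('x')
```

dict.pop() returns the value (int)

int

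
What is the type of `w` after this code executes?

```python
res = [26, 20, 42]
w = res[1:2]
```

Slicing a list always returns a list

list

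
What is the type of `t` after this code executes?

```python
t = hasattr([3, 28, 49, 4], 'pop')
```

hasattr() returns bool

bool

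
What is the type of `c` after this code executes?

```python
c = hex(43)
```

hex() returns str representation

str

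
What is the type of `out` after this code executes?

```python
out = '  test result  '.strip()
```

str.strip() returns str

str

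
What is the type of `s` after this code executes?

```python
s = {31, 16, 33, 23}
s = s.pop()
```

Popping from a set of ints returns int

int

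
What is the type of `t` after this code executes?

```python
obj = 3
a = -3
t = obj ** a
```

int ** negative int returns float

float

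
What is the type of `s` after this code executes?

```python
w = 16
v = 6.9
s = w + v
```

int + float returns float (16 + 6.9 = 22.9)

float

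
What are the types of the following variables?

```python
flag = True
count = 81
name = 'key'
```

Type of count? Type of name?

count is int; name is str

int, str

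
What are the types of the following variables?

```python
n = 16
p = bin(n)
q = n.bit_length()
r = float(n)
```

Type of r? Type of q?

float() returns float; int.bit_length() returns int

float, int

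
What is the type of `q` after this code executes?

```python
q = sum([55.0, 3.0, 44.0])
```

sum() of floats returns float

float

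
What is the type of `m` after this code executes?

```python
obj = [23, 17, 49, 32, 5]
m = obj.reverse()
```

list.reverse() returns None

NoneType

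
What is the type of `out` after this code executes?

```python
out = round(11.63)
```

round() with no ndigits arg returns int

int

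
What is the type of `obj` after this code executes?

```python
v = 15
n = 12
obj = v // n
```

int // int returns int (15 // 12 = 1)

int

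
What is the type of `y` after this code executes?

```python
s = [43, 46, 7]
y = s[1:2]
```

Slicing a list always returns a list

list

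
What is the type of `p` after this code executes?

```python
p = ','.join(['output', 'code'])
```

str.join() returns str

str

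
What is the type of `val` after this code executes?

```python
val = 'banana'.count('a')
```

str.count() returns int

int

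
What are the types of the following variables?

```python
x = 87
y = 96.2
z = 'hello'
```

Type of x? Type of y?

x is int; y is float

int, float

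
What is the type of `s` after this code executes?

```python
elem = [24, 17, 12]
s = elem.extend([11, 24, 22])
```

list.extend() returns None

NoneType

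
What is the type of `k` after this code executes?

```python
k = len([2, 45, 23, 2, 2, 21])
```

len() always returns int

int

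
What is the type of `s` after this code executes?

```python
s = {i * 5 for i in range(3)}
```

A set comprehension {expr for x in iterable} produces a set

set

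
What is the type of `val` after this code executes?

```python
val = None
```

None has type NoneType

NoneType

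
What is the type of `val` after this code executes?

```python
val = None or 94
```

'or' with None returns the other value (94, int)

int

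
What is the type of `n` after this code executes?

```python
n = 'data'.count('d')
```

str.count() returns int

int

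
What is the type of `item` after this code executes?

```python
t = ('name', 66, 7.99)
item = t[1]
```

Index 1 of tuple is 66 which is int

int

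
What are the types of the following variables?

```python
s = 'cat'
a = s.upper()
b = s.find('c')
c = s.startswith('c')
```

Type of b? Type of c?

str.find() returns int; str.startswith() returns bool

int, bool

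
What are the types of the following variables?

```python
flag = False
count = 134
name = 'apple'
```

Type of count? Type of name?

count is int; name is str

int, str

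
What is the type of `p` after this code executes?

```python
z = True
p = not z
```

'not' always returns bool

bool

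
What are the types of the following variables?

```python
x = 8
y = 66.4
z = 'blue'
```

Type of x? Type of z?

x is int; z is str

int, str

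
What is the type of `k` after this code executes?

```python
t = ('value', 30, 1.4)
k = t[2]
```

Index 2 of tuple is 1.4 which is float

float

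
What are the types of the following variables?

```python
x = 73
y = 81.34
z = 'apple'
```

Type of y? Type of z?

y is float; z is str

float, str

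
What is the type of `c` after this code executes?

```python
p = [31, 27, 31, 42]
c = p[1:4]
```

Slicing a list always returns a list

list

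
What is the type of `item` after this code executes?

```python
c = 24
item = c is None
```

'is' comparison returns bool

bool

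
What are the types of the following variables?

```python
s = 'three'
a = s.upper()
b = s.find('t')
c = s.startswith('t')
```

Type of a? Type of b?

str.upper() returns str; str.find() returns int

str, int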